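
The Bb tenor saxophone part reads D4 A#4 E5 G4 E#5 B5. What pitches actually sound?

Written C4 on the Bb tenor saxophone sounds as Bb2, a major ninth lower; apply that shift to every note.
D4 -> C3
A#4 -> G#3
E5 -> D4
G4 -> F3
E#5 -> D#4
B5 -> A4

C3 G#3 D4 F3 D#4 A4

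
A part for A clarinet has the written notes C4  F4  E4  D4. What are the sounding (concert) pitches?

A3 D4 C#4 B3

Written C4 on the A clarinet sounds as A3, a minor third lower; apply that shift to every note.
C4 to A3
F4 to D4
E4 to C#4
D4 to B3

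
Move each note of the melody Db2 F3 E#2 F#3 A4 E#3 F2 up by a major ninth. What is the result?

Db2 becomes Eb3
F3 becomes G4
E#2 becomes F##3
F#3 becomes G#4
A4 becomes B5
E#3 becomes F##4
F2 becomes G3

Eb3 G4 F##3 G#4 B5 F##4 G3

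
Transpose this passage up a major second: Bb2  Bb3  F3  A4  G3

A major second up from Bb2 gives C3.
Bb3 up a major second is C4.
F3 up a major second is G3.
A4 up a major second is B4.
A major second up from G3 gives A3.

C3 C4 G3 B4 A3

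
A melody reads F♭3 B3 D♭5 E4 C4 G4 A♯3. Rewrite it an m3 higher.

A minor third up from Fb3 gives Abb3.
B3 up a minor third is D4.
Db5 up a minor third is Fb5.
A minor third up from E4 gives G4.
A minor third up from C4 gives Eb4.
G4: a third up reaches B, and 3 semitones makes it Bb4.
A#3 up a minor third is C#4.

Abb3 D4 Fb5 G4 Eb4 Bb4 C#4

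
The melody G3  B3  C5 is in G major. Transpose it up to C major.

G major to C major up is a perfect fourth, so every note moves up by that interval.
G3 gives C4
B3 gives E4
C5 gives F5

C4 E4 F5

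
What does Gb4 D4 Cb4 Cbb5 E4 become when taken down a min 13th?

Gb4 → Bb2
D4 → F#2
Cb4 → Eb2
Cbb5 → Ebb3
E4 → G#2

Bb2 F#2 Eb2 Ebb3 G#2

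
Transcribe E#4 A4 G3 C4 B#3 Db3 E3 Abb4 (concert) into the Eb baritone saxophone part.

Written C4 sounds as Eb2 on the Eb baritone saxophone, so concert pitches are written a major thirteenth up.
E#4 -> C##6
A4 -> F#6
G3 -> E5
C4 -> A5
B#3 -> G##5
Db3 -> Bb4
E3 -> C#5
Abb4 -> Fb6

C##6 F#6 E5 A5 G##5 Bb4 C#5 Fb6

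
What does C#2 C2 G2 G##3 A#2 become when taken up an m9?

C#2 -> D3
C2 -> Db3
G2 -> Ab3
G##3 -> A#4
A#2 -> B3

D3 Db3 Ab3 A#4 B3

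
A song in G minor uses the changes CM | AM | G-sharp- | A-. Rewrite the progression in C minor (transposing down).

G minor down to C minor is a perfect fifth; each chord root moves by that interval while the quality stays the same.
CM: root C down a perfect fifth → F, giving FM.
AM: root A down a perfect fifth → D, giving DM.
G-sharp-: root G-sharp down a perfect fifth → C#, giving C#-.
A-: root A down a perfect fifth → D, giving D-.

FM DM C#- D-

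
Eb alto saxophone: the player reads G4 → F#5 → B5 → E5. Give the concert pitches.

The Eb alto saxophone sounds a major sixth below written, so transpose each written note down a major sixth.
G4 to Bb3
F#5 to A4
B5 to D5
E5 to G4

Bb3 A4 D5 G4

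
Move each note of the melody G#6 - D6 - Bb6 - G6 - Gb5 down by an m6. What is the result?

G#6 down a minor sixth is B#5.
D6: a sixth down reaches F, and 8 semitones makes it F#5.
A minor sixth down from Bb6 gives D6.
A minor sixth down from G6 gives B5.
Gb5 down a minor sixth is Bb4.

B#5 F#5 D6 B5 Bb4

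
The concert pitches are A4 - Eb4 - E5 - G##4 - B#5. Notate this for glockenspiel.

Written C4 sounds as C6 on the glockenspiel, so concert pitches are written a perfect fifteenth down.
A4 → A2
Eb4 → Eb2
E5 → E3
G##4 → G##2
B#5 → B#3

A2 Eb2 E3 G##2 B#3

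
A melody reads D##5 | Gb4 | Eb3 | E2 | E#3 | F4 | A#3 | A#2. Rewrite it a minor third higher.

F##5 Bbb4 Gb3 G2 G#3 Ab4 C#4 C#3

D##5: a third up reaches F, and 3 semitones makes it F##5.
A minor third up from Gb4 gives Bbb4.
Eb3: a third up reaches G, and 3 semitones makes it Gb3.
E2: a third up reaches G, and 3 semitones makes it G2.
E#3: a third up reaches G, and 3 semitones makes it G#3.
F4: a third up reaches A, and 3 semitones makes it Ab4.
A#3: a third up reaches C, and 3 semitones makes it C#4.
A minor third up from A#2 gives C#3.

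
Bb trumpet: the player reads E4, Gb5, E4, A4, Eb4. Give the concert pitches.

D4 Fb5 D4 G4 Db4

Written C4 on the Bb trumpet sounds as Bb3, a major second lower; apply that shift to every note.
E4 to D4
Gb5 to Fb5
E4 to D4
A4 to G4
Eb4 to Db4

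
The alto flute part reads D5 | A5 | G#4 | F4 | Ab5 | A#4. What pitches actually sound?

A4 E5 D#4 C4 Eb5 E#4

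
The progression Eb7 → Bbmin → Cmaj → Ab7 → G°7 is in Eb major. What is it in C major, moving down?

C7 Gmin Amaj F7 E°7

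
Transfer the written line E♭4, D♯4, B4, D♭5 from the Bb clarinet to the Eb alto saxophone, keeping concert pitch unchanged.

Bb4 A#4 F#5 Ab5

First find concert pitch: the Bb clarinet sounds a major second below written, so E♭4 D♯4 B4 D♭5 sounds Db4 C#4 A4 Cb5.
Then write for Eb alto saxophone: it sounds a major sixth below written, so the part must be a major sixth above concert.
Db4 → Bb4
C#4 → A#4
A4 → F#5
Cb5 → Ab5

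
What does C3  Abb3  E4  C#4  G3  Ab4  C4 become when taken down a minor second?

C3 → B2
Abb3 → Gb3
E4 → D#4
C#4 → B#3
G3 → F#3
Ab4 → G4
C4 → B3

B2 Gb3 D#4 B#3 F#3 G4 B3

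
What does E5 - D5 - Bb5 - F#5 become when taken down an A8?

Eb4 Db4 Bbb4 F4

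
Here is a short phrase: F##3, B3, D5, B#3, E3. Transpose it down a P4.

F##3 -> C##3
B3 -> F#3
D5 -> A4
B#3 -> F##3
E3 -> B2

C##3 F#3 A4 F##3 B2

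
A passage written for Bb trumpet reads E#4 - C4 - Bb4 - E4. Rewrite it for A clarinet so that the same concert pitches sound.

F#4 Db4 Cb5 F4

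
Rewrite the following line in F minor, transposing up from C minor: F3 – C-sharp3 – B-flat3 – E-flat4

Bb3 F#3 Eb4 Ab4

From C up to F is a perfect fourth; apply that to each pitch.
F3 gives Bb3
C#3 gives F#3
Bb3 gives Eb4
Eb4 gives Ab4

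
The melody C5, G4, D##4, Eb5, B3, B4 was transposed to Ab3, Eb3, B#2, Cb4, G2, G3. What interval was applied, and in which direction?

From C5 to Ab3 is 10 letter names — a tenth of some quality.
Ab3 to C5 is 16 semitones, which makes it a major tenth; the second version is lower, so the direction is down.
Checking another pair — B4 → G3 — gives the same interval.

down a major tenth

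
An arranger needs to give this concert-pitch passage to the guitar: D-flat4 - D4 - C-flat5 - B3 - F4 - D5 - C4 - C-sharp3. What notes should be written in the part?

Db5 D5 Cb6 B4 F5 D6 C5 C#4

Written C4 sounds as C3 on the guitar, so concert pitches are written a perfect octave up.
Db4 to Db5
D4 to D5
Cb5 to Cb6
B3 to B4
F4 to F5
D5 to D6
C4 to C5
C#3 to C#4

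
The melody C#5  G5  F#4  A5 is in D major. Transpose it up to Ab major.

G5 Db6 C5 Eb6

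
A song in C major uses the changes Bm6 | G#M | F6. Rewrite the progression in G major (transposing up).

C major up to G major is a perfect fifth; each chord root moves by that interval while the quality stays the same.
Bm6: root B up a perfect fifth → F#, giving F#m6.
G#M: root G# up a perfect fifth → D#, giving D#M.
F6: root F up a perfect fifth → C, giving C6.

F#m6 D#M C6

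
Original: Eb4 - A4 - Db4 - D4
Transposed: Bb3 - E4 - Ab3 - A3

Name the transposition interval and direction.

down a perfect fourth

From Eb4 to Bb3 is 4 letter names — a fourth of some quality.
Bb3 to Eb4 is 5 semitones, which makes it a perfect fourth; the second version is lower, so the direction is down.
Checking another pair — D4 → A3 — gives the same interval.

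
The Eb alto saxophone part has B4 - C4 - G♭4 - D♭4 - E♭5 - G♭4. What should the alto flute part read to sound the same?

G4 Ab3 Ebb4 Bbb3 Cb5 Ebb4

First find concert pitch: the Eb alto saxophone sounds a major sixth below written, so B4 C4 G♭4 D♭4 E♭5 G♭4 sounds D4 Eb3 Bbb3 Fb3 Gb4 Bbb3.
Then write for alto flute: it sounds a perfect fourth below written, so the part must be a perfect fourth above concert.
D4 → G4
Eb3 → Ab3
Bbb3 → Ebb4
Fb3 → Bbb3
Gb4 → Cb5
Bbb3 → Ebb4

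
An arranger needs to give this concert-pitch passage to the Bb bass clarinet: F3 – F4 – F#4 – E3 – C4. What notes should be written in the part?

G4 G5 G#5 F#4 D5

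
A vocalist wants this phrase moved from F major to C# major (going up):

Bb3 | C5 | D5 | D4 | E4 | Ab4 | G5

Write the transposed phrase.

F#4 G#5 A#5 A#4 B#4 E5 D#6

F major to C# major up is an augmented fifth, so every note moves up by that interval.
Bb3 becomes F#4
C5 becomes G#5
D5 becomes A#5
D4 becomes A#4
E4 becomes B#4
Ab4 becomes E5
G5 becomes D#6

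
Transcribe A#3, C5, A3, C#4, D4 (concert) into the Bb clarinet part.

The Bb clarinet sounds a major second below written, so the written part must be a major second above concert — transpose each note up.
A#3 → B#3
C5 → D5
A3 → B3
C#4 → D#4
D4 → E4

B#3 D5 B3 D#4 E4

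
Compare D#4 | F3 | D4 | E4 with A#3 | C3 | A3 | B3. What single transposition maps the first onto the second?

From D#4 to A#3 is 4 letter names — a fourth of some quality.
A#3 to D#4 is 5 semitones, which makes it a perfect fourth; the second version is lower, so the direction is down.
Checking another pair — E4 → B3 — gives the same interval.

down a perfect fourth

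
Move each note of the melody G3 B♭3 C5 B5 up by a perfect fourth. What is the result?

C4 Eb4 F5 E6

G3 becomes C4
Bb3 becomes Eb4
C5 becomes F5
B5 becomes E6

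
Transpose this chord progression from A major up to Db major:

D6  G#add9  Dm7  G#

A major up to Db major is a diminished fourth; each chord root moves by that interval while the quality stays the same.
D6: root D up a diminished fourth → Gb, giving Gb6.
G#add9: root G# up a diminished fourth → C, giving Cadd9.
Dm7: root D up a diminished fourth → Gb, giving Gbm7.
G#: root G# up a diminished fourth → C, giving C.

Gb6 Cadd9 Gbm7 C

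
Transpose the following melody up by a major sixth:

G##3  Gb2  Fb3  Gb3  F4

E##4 Eb3 Db4 Eb4 D5

G##3 to E##4
Gb2 to Eb3
Fb3 to Db4
Gb3 to Eb4
F4 to D5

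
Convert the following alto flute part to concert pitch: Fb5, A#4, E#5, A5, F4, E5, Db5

Cb5 E#4 B#4 E5 C4 B4 Ab4

Written C4 on the alto flute sounds as G3, a perfect fourth lower; apply that shift to every note.
Fb5 → Cb5
A#4 → E#4
E#5 → B#4
A5 → E5
F4 → C4
E5 → B4
Db5 → Ab4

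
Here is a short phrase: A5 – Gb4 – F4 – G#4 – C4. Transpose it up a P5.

A perfect fifth up from A5 gives E6.
A perfect fifth up from Gb4 gives Db5.
A perfect fifth up from F4 gives C5.
G#4: a fifth up reaches D, and 7 semitones makes it D#5.
C4: a fifth up reaches G, and 7 semitones makes it G4.

E6 Db5 C5 D#5 G4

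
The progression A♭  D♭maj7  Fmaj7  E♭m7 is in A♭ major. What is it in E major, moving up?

E Amaj7 C#maj7 Bm7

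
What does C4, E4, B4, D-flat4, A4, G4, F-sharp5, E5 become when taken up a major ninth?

C4 to D5
E4 to F#5
B4 to C#6
Db4 to Eb5
A4 to B5
G4 to A5
F#5 to G#6
E5 to F#6

D5 F#5 C#6 Eb5 B5 A5 G#6 F#6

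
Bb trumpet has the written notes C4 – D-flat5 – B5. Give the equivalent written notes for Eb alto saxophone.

First find concert pitch: the Bb trumpet sounds a major second below written, so C4 D-flat5 B5 sounds Bb3 Cb5 A5.
Then write for Eb alto saxophone: it sounds a major sixth below written, so the part must be a major sixth above concert.
Bb3 → G4
Cb5 → Ab5
A5 → F#6

G4 Ab5 F#6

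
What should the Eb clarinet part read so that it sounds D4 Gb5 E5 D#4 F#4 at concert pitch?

The Eb clarinet sounds a minor third above written, so the written part must be a minor third below concert — transpose each note down.
D4 gives B3
Gb5 gives Eb5
E5 gives C#5
D#4 gives B#3
F#4 gives D#4

B3 Eb5 C#5 B#3 D#4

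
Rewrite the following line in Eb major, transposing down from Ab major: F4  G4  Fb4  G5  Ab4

C4 D4 Cb4 D5 Eb4

From Ab down to Eb is a perfect fourth; apply that to each pitch.
F4 becomes C4
G4 becomes D4
Fb4 becomes Cb4
G5 becomes D5
Ab4 becomes Eb4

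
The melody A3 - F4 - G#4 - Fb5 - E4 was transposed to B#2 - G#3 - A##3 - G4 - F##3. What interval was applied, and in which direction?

From A3 to B#2 is 7 letter names — a seventh of some quality.
B#2 to A3 is 9 semitones, which makes it a diminished seventh; the second version is lower, so the direction is down.
Checking another pair — E4 → F##3 — gives the same interval.

down a diminished seventh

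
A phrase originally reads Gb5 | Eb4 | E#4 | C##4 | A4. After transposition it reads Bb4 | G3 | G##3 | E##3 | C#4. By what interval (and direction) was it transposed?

down a minor sixth

From Gb5 to Bb4 is 6 letter names — a sixth of some quality.
Bb4 to Gb5 is 8 semitones, which makes it a minor sixth; the second version is lower, so the direction is down.
Checking another pair — A4 → C#4 — gives the same interval.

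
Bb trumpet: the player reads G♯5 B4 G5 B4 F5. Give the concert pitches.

F#5 A4 F5 A4 Eb5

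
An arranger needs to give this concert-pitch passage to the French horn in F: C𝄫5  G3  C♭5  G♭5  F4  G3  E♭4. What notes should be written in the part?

Gbb5 D4 Gb5 Db6 C5 D4 Bb4

The French horn in F sounds a perfect fifth below written, so the written part must be a perfect fifth above concert — transpose each note up.
Cbb5 gives Gbb5
G3 gives D4
Cb5 gives Gb5
Gb5 gives Db6
F4 gives C5
G3 gives D4
Eb4 gives Bb4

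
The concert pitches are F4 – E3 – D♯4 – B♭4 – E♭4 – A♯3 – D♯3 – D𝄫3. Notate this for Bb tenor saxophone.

The Bb tenor saxophone sounds a major ninth below written, so the written part must be a major ninth above concert — transpose each note up.
F4 -> G5
E3 -> F#4
D#4 -> E#5
Bb4 -> C6
Eb4 -> F5
A#3 -> B#4
D#3 -> E#4
Dbb3 -> Ebb4

G5 F#4 E#5 C6 F5 B#4 E#4 Ebb4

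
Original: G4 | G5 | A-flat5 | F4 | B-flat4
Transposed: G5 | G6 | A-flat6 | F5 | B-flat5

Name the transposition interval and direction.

From G4 to G5 is 8 letter names — an octave of some quality.
G4 to G5 is 12 semitones, which makes it a perfect octave; the second version is higher, so the direction is up.
Checking another pair — Bb4 → Bb5 — gives the same interval.

up a perfect octave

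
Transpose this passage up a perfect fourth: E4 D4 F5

E4 becomes A4
D4 becomes G4
F5 becomes Bb5

A4 G4 Bb5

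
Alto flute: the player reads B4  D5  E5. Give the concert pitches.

F#4 A4 B4

The alto flute sounds a perfect fourth below written, so transpose each written note down a perfect fourth.
B4 gives F#4
D5 gives A4
E5 gives B4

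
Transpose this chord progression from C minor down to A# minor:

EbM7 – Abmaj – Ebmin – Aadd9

C minor down to A# minor is a diminished third; each chord root moves by that interval while the quality stays the same.
EbM7: root Eb down a diminished third → C#, giving C#M7.
Abmaj: root Ab down a diminished third → F#, giving F#maj.
Ebmin: root Eb down a diminished third → C#, giving C#min.
Aadd9: root A down a diminished third → F##, giving F##add9.

C#M7 F#maj C#min F##add9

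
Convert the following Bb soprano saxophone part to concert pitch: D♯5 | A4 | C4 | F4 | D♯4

Written C4 on the Bb soprano saxophone sounds as Bb3, a major second lower; apply that shift to every note.
D#5 -> C#5
A4 -> G4
C4 -> Bb3
F4 -> Eb4
D#4 -> C#4

C#5 G4 Bb3 Eb4 C#4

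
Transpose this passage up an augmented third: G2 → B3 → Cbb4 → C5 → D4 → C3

G2 becomes B#2
B3 becomes D##4
Cbb4 becomes Eb4
C5 becomes E#5
D4 becomes F##4
C3 becomes E#3

B#2 D##4 Eb4 E#5 F##4 E#3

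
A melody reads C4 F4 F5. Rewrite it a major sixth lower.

Eb3 Ab3 Ab4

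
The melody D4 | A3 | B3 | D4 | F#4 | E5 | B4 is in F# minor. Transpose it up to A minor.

F# minor to A minor up is a minor third, so every note moves up by that interval.
D4 -> F4
A3 -> C4
B3 -> D4
D4 -> F4
F#4 -> A4
E5 -> G5
B4 -> D5

F4 C4 D4 F4 A4 G5 D5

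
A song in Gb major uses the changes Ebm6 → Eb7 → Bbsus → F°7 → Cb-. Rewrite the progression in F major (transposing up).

Dm6 D7 Asus E°7 Bb-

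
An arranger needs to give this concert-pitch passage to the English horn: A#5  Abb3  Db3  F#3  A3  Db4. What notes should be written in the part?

Written C4 sounds as F3 on the English horn, so concert pitches are written a perfect fifth up.
A#5 gives E#6
Abb3 gives Ebb4
Db3 gives Ab3
F#3 gives C#4
A3 gives E4
Db4 gives Ab4

E#6 Ebb4 Ab3 C#4 E4 Ab4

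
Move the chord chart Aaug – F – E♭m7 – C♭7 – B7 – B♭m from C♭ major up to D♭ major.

Baug G Fm7 Db7 C#7 Cm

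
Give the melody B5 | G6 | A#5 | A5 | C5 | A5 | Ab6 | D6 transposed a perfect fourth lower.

A perfect fourth down from B5 gives F#5.
G6: a fourth down reaches D, and 5 semitones makes it D6.
A perfect fourth down from A#5 gives E#5.
A perfect fourth down from A5 gives E5.
A perfect fourth down from C5 gives G4.
A5 down a perfect fourth is E5.
A perfect fourth down from Ab6 gives Eb6.
D6 down a perfect fourth is A5.

F#5 D6 E#5 E5 G4 E5 Eb6 A5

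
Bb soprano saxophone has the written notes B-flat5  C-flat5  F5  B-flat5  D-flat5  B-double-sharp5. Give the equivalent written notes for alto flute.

Db6 Ebb5 Ab5 Db6 Fb5 D##6

First find concert pitch: the Bb soprano saxophone sounds a major second below written, so B-flat5 C-flat5 F5 B-flat5 D-flat5 B-double-sharp5 sounds Ab5 Bbb4 Eb5 Ab5 Cb5 A##5.
Then write for alto flute: it sounds a perfect fourth below written, so the part must be a perfect fourth above concert.
Ab5 → Db6
Bbb4 → Ebb5
Eb5 → Ab5
Ab5 → Db6
Cb5 → Fb5
A##5 → D##6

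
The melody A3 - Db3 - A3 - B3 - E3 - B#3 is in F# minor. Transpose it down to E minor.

G3 Cb3 G3 A3 D3 A#3

From F# down to E is a major second; apply that to each pitch.
A3 gives G3
Db3 gives Cb3
A3 gives G3
B3 gives A3
E3 gives D3
B#3 gives A#3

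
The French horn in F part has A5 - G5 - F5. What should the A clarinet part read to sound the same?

F5 Eb5 Db5

First find concert pitch: the French horn in F sounds a perfect fifth below written, so A5 G5 F5 sounds D5 C5 Bb4.
Then write for A clarinet: it sounds a minor third below written, so the part must be a minor third above concert.
D5 → F5
C5 → Eb5
Bb4 → Db5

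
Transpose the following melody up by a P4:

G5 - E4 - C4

C6 A4 F4

A perfect fourth up from G5 gives C6.
A perfect fourth up from E4 gives A4.
A perfect fourth up from C4 gives F4.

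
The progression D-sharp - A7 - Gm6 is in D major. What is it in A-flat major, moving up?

A Eb7 Dbm6

D major up to A-flat major is a diminished fifth; each chord root moves by that interval while the quality stays the same.
D-sharp: root D-sharp up a diminished fifth → A, giving A.
A7: root A up a diminished fifth → Eb, giving Eb7.
Gm6: root G up a diminished fifth → Db, giving Dbm6.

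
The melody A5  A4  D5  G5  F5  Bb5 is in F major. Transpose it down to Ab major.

From F down to Ab is a major sixth; apply that to each pitch.
A5 becomes C5
A4 becomes C4
D5 becomes F4
G5 becomes Bb4
F5 becomes Ab4
Bb5 becomes Db5

C5 C4 F4 Bb4 Ab4 Db5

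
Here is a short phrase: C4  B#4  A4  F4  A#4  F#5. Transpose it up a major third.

E4 D##5 C#5 A4 C##5 A#5

A major third up from C4 gives E4.
A major third up from B#4 gives D##5.
A4: a third up reaches C, and 4 semitones makes it C#5.
F4: a third up reaches A, and 4 semitones makes it A4.
A major third up from A#4 gives C##5.
F#5 up a major third is A#5.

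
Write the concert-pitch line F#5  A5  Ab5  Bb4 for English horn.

The English horn sounds a perfect fifth below written, so the written part must be a perfect fifth above concert — transpose each note up.
F#5 -> C#6
A5 -> E6
Ab5 -> Eb6
Bb4 -> F5

C#6 E6 Eb6 F5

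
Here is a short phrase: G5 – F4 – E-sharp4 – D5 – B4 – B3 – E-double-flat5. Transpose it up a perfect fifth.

G5: a fifth up reaches D, and 7 semitones makes it D6.
F4: a fifth up reaches C, and 7 semitones makes it C5.
A perfect fifth up from E#4 gives B#4.
D5 up a perfect fifth is A5.
A perfect fifth up from B4 gives F#5.
B3 up a perfect fifth is F#4.
Ebb5: a fifth up reaches B, and 7 semitones makes it Bbb5.

D6 C5 B#4 A5 F#5 F#4 Bbb5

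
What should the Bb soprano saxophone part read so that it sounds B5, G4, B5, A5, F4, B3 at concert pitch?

Written C4 sounds as Bb3 on the Bb soprano saxophone, so concert pitches are written a major second up.
B5 -> C#6
G4 -> A4
B5 -> C#6
A5 -> B5
F4 -> G4
B3 -> C#4

C#6 A4 C#6 B5 G4 C#4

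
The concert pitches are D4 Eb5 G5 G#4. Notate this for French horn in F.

A4 Bb5 D6 D#5

Written C4 sounds as F3 on the French horn in F, so concert pitches are written a perfect fifth up.
D4 → A4
Eb5 → Bb5
G5 → D6
G#4 → D#5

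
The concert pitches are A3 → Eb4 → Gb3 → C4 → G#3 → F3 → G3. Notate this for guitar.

A4 Eb5 Gb4 C5 G#4 F4 G4

Written C4 sounds as C3 on the guitar, so concert pitches are written a perfect octave up.
A3 becomes A4
Eb4 becomes Eb5
Gb3 becomes Gb4
C4 becomes C5
G#3 becomes G#4
F3 becomes F4
G3 becomes G4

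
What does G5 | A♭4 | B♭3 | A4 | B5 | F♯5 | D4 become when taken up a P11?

C7 Db6 Eb5 D6 E7 B6 G5

G5 to C7
Ab4 to Db6
Bb3 to Eb5
A4 to D6
B5 to E7
F#5 to B6
D4 to G5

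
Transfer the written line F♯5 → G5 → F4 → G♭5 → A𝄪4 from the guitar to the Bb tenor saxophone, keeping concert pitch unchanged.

G#5 A5 G4 Ab5 B##4

First find concert pitch: the guitar sounds a perfect octave below written, so F♯5 G5 F4 G♭5 A𝄪4 sounds F#4 G4 F3 Gb4 A##3.
Then write for Bb tenor saxophone: it sounds a major ninth below written, so the part must be a major ninth above concert.
F#4 → G#5
G4 → A5
F3 → G4
Gb4 → Ab5
A##3 → B##4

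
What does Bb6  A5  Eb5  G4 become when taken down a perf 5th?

Eb6 D5 Ab4 C4

Bb6 becomes Eb6
A5 becomes D5
Eb5 becomes Ab4
G4 becomes C4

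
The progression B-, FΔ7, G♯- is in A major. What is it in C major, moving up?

D- AbΔ7 B-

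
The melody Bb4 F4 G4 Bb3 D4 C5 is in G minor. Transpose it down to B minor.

D4 A3 B3 D3 F#3 E4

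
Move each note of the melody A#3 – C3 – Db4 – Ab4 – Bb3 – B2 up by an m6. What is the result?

F#4 Ab3 Bbb4 Fb5 Gb4 G3

A#3 -> F#4
C3 -> Ab3
Db4 -> Bbb4
Ab4 -> Fb5
Bb3 -> Gb4
B2 -> G3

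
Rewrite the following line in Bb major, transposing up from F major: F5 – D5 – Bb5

Bb5 G5 Eb6

F major to Bb major up is a perfect fourth, so every note moves up by that interval.
F5 becomes Bb5
D5 becomes G5
Bb5 becomes Eb6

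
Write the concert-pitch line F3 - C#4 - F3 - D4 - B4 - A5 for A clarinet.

The A clarinet sounds a minor third below written, so the written part must be a minor third above concert — transpose each note up.
F3 becomes Ab3
C#4 becomes E4
F3 becomes Ab3
D4 becomes F4
B4 becomes D5
A5 becomes C6

Ab3 E4 Ab3 F4 D5 C6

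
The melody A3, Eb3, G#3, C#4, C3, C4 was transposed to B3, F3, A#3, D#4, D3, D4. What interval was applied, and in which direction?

From A3 to B3 is 2 letter names — a second of some quality.
A3 to B3 is 2 semitones, which makes it a major second; the second version is higher, so the direction is up.
Checking another pair — C4 → D4 — gives the same interval.

up a major second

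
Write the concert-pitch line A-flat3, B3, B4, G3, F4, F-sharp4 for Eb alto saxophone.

F4 G#4 G#5 E4 D5 D#5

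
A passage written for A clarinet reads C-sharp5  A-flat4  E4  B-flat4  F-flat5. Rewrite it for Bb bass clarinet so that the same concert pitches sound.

B#5 G5 D#5 A5 Eb6

First find concert pitch: the A clarinet sounds a minor third below written, so C-sharp5 A-flat4 E4 B-flat4 F-flat5 sounds A#4 F4 C#4 G4 Db5.
Then write for Bb bass clarinet: it sounds a major ninth below written, so the part must be a major ninth above concert.
A#4 → B#5
F4 → G5
C#4 → D#5
G4 → A5
Db5 → Eb6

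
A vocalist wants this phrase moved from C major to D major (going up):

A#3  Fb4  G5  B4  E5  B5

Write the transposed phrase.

B#3 Gb4 A5 C#5 F#5 C#6

From C up to D is a major second; apply that to each pitch.
A#3 gives B#3
Fb4 gives Gb4
G5 gives A5
B4 gives C#5
E5 gives F#5
B5 gives C#6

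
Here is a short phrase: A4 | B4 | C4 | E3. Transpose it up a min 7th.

A minor seventh up from A4 gives G5.
B4: a seventh up reaches A, and 10 semitones makes it A5.
A minor seventh up from C4 gives Bb4.
E3 up a minor seventh is D4.

G5 A5 Bb4 D4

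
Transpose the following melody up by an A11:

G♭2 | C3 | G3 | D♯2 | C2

C4 F#4 C#5 G##3 F#3

Gb2 gives C4
C3 gives F#4
G3 gives C#5
D#2 gives G##3
C2 gives F#3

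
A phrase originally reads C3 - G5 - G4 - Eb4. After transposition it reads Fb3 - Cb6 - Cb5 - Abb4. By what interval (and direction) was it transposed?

up a diminished fourth

Take the first pair: C3 → Fb3. C to F spans 4 letter names, so the interval is some kind of fourth.
C3 to Fb3 is 4 semitones, which makes it a diminished fourth; the second version is higher, so the direction is up.
Checking another pair — Eb4 → Abb4 — gives the same interval.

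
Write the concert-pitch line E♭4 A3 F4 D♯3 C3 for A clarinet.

The A clarinet sounds a minor third below written, so the written part must be a minor third above concert — transpose each note up.
Eb4 -> Gb4
A3 -> C4
F4 -> Ab4
D#3 -> F#3
C3 -> Eb3

Gb4 C4 Ab4 F#3 Eb3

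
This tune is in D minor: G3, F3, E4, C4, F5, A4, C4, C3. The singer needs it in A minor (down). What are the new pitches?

D3 C3 B3 G3 C5 E4 G3 G2

From D down to A is a perfect fourth; apply that to each pitch.
G3 to D3
F3 to C3
E4 to B3
C4 to G3
F5 to C5
A4 to E4
C4 to G3
C3 to G2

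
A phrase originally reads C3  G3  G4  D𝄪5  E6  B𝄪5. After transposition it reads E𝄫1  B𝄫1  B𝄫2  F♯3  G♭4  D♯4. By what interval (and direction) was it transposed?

down an augmented thirteenth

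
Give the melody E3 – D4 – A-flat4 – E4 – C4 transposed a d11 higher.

Ab4 Gb5 Dbb6 Ab5 Fb5

E3 → Ab4
D4 → Gb5
Ab4 → Dbb6
E4 → Ab5
C4 → Fb5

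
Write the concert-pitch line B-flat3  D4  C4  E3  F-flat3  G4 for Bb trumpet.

Written C4 sounds as Bb3 on the Bb trumpet, so concert pitches are written a major second up.
Bb3 to C4
D4 to E4
C4 to D4
E3 to F#3
Fb3 to Gb3
G4 to A4

C4 E4 D4 F#3 Gb3 A4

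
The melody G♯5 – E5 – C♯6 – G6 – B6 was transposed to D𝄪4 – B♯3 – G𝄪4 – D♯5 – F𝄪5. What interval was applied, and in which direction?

down a diminished eleventh

Take the first pair: G#5 → D##4. G to D spans 11 letter names, so the interval is some kind of eleventh.
D##4 to G#5 is 16 semitones, which makes it a diminished eleventh; the second version is lower, so the direction is down.
Checking another pair — B6 → F##5 — gives the same interval.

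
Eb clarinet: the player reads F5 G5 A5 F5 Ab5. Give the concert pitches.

Ab5 Bb5 C6 Ab5 Cb6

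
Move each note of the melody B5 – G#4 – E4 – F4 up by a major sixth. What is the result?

A major sixth up from B5 gives G#6.
A major sixth up from G#4 gives E#5.
E4 up a major sixth is C#5.
F4: a sixth up reaches D, and 9 semitones makes it D5.

G#6 E#5 C#5 D5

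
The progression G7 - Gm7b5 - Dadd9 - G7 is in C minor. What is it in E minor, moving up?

B7 Bm7b5 F#add9 B7

C minor up to E minor is a major third; each chord root moves by that interval while the quality stays the same.
G7: root G up a major third → B, giving B7.
Gm7b5: root G up a major third → B, giving Bm7b5.
Dadd9: root D up a major third → F#, giving F#add9.
G7: root G up a major third → B, giving B7.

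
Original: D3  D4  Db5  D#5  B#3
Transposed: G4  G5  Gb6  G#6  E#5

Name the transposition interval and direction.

up a perfect eleventh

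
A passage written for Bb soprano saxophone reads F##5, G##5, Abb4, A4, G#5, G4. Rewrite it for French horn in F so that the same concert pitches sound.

B#5 C##6 Dbb5 D5 C#6 C5

First find concert pitch: the Bb soprano saxophone sounds a major second below written, so F##5 G##5 Abb4 A4 G#5 G4 sounds E#5 F##5 Gbb4 G4 F#5 F4.
Then write for French horn in F: it sounds a perfect fifth below written, so the part must be a perfect fifth above concert.
E#5 → B#5
F##5 → C##6
Gbb4 → Dbb5
G4 → D5
F#5 → C#6
F4 → C5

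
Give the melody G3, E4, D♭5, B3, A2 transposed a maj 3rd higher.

B3 G#4 F5 D#4 C#3

G3 up a major third is B3.
E4 up a major third is G#4.
Db5 up a major third is F5.
A major third up from B3 gives D#4.
A2: a third up reaches C, and 4 semitones makes it C#3.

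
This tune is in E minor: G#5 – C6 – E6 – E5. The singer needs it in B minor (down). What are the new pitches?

From E down to B is a perfect fourth; apply that to each pitch.
G#5 -> D#5
C6 -> G5
E6 -> B5
E5 -> B4

D#5 G5 B5 B4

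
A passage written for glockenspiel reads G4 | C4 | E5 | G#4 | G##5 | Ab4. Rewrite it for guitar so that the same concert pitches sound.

G7 C7 E8 G#7 G##8 Ab7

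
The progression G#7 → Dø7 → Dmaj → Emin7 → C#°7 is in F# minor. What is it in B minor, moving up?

F# minor up to B minor is a perfect fourth; each chord root moves by that interval while the quality stays the same.
G#7: root G# up a perfect fourth → C#, giving C#7.
Dø7: root D up a perfect fourth → G, giving Gø7.
Dmaj: root D up a perfect fourth → G, giving Gmaj.
Emin7: root E up a perfect fourth → A, giving Amin7.
C#°7: root C# up a perfect fourth → F#, giving F#°7.

C#7 Gø7 Gmaj Amin7 F#°7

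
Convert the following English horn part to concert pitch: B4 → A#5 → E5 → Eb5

The English horn sounds a perfect fifth below written, so transpose each written note down a perfect fifth.
B4 -> E4
A#5 -> D#5
E5 -> A4
Eb5 -> Ab4

E4 D#5 A4 Ab4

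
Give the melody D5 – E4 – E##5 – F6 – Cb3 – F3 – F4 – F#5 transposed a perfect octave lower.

D5 to D4
E4 to E3
E##5 to E##4
F6 to F5
Cb3 to Cb2
F3 to F2
F4 to F3
F#5 to F#4

D4 E3 E##4 F5 Cb2 F2 F3 F#4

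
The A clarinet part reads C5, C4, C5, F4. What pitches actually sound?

The A clarinet sounds a minor third below written, so transpose each written note down a minor third.
C5 to A4
C4 to A3
C5 to A4
F4 to D4

A4 A3 A4 D4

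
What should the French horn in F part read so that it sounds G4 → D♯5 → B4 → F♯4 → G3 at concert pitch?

Written C4 sounds as F3 on the French horn in F, so concert pitches are written a perfect fifth up.
G4 becomes D5
D#5 becomes A#5
B4 becomes F#5
F#4 becomes C#5
G3 becomes D4

D5 A#5 F#5 C#5 D4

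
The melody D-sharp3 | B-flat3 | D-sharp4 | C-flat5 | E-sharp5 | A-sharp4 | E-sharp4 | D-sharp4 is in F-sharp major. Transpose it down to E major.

C#3 Ab3 C#4 Bbb4 D#5 G#4 D#4 C#4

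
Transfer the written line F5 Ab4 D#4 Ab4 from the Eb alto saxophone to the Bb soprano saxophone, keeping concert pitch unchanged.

First find concert pitch: the Eb alto saxophone sounds a major sixth below written, so F5 Ab4 D#4 Ab4 sounds Ab4 Cb4 F#3 Cb4.
Then write for Bb soprano saxophone: it sounds a major second below written, so the part must be a major second above concert.
Ab4 → Bb4
Cb4 → Db4
F#3 → G#3
Cb4 → Db4

Bb4 Db4 G#3 Db4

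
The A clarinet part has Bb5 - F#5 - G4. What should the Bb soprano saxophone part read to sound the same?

A5 E#5 F#4

First find concert pitch: the A clarinet sounds a minor third below written, so Bb5 F#5 G4 sounds G5 D#5 E4.
Then write for Bb soprano saxophone: it sounds a major second below written, so the part must be a major second above concert.
G5 → A5
D#5 → E#5
E4 → F#4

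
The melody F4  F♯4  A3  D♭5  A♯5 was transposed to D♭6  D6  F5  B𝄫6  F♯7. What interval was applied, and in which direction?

up a minor thirteenth

From F4 to Db6 is 13 letter names — a thirteenth of some quality.
F4 to Db6 is 20 semitones, which makes it a minor thirteenth; the second version is higher, so the direction is up.
Checking another pair — A#5 → F#7 — gives the same interval.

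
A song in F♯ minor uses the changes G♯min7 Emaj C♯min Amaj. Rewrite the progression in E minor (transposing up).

F♯ minor up to E minor is a minor seventh; each chord root moves by that interval while the quality stays the same.
G♯min7: root G♯ up a minor seventh → F#, giving F#min7.
Emaj: root E up a minor seventh → D, giving Dmaj.
C♯min: root C♯ up a minor seventh → B, giving Bmin.
Amaj: root A up a minor seventh → G, giving Gmaj.

F#min7 Dmaj Bmin Gmaj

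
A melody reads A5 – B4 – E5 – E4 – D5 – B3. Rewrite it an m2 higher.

Bb5 C5 F5 F4 Eb5 C4

A5 up a minor second is Bb5.
A minor second up from B4 gives C5.
E5 up a minor second is F5.
A minor second up from E4 gives F4.
D5 up a minor second is Eb5.
A minor second up from B3 gives C4.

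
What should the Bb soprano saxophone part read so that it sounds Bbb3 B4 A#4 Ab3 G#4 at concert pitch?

The Bb soprano saxophone sounds a major second below written, so the written part must be a major second above concert — transpose each note up.
Bbb3 to Cb4
B4 to C#5
A#4 to B#4
Ab3 to Bb3
G#4 to A#4

Cb4 C#5 B#4 Bb3 A#4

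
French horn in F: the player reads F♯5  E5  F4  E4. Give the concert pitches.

The French horn in F sounds a perfect fifth below written, so transpose each written note down a perfect fifth.
F#5 gives B4
E5 gives A4
F4 gives Bb3
E4 gives A3

B4 A4 Bb3 A3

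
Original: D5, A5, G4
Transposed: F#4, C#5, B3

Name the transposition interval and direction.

Take the first pair: D5 → F#4. D to F spans 6 letter names, so the interval is some kind of sixth.
F#4 to D5 is 8 semitones, which makes it a minor sixth; the second version is lower, so the direction is down.
Checking another pair — G4 → B3 — gives the same interval.

down a minor sixth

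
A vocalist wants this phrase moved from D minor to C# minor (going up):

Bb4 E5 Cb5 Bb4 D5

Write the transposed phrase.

A5 D#6 Bb5 A5 C#6

D minor to C# minor up is a major seventh, so every note moves up by that interval.
Bb4 -> A5
E5 -> D#6
Cb5 -> Bb5
Bb4 -> A5
D5 -> C#6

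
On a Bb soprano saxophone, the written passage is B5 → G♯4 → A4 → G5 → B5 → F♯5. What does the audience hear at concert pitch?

A5 F#4 G4 F5 A5 E5

Written C4 on the Bb soprano saxophone sounds as Bb3, a major second lower; apply that shift to every note.
B5 -> A5
G#4 -> F#4
A4 -> G4
G5 -> F5
B5 -> A5
F#5 -> E5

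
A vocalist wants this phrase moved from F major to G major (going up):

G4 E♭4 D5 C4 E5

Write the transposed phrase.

F major to G major up is a major second, so every note moves up by that interval.
G4 → A4
Eb4 → F4
D5 → E5
C4 → D4
E5 → F#5

A4 F4 E5 D4 F#5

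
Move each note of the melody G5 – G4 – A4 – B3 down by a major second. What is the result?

F5 F4 G4 A3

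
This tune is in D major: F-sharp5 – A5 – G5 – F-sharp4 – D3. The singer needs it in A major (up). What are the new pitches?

D major to A major up is a perfect fifth, so every note moves up by that interval.
F#5 becomes C#6
A5 becomes E6
G5 becomes D6
F#4 becomes C#5
D3 becomes A3

C#6 E6 D6 C#5 A3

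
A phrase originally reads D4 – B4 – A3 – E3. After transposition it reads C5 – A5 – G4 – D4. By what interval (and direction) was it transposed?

up a minor seventh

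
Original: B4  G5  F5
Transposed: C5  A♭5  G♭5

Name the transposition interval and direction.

up a minor second

From B4 to C5 is 2 letter names — a second of some quality.
B4 to C5 is 1 semitone, which makes it a minor second; the second version is higher, so the direction is up.
Checking another pair — F5 → Gb5 — gives the same interval.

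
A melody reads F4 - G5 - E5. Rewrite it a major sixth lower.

Ab3 Bb4 G4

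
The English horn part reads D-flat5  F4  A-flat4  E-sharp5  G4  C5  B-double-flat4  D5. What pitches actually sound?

Gb4 Bb3 Db4 A#4 C4 F4 Ebb4 G4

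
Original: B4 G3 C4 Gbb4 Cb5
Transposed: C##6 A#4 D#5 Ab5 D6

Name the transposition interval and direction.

up an augmented ninth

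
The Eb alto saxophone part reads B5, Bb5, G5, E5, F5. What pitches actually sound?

Written C4 on the Eb alto saxophone sounds as Eb3, a major sixth lower; apply that shift to every note.
B5 to D5
Bb5 to Db5
G5 to Bb4
E5 to G4
F5 to Ab4

D5 Db5 Bb4 G4 Ab4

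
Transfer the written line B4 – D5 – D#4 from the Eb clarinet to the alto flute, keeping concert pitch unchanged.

G5 Bb5 B4

First find concert pitch: the Eb clarinet sounds a minor third above written, so B4 D5 D#4 sounds D5 F5 F#4.
Then write for alto flute: it sounds a perfect fourth below written, so the part must be a perfect fourth above concert.
D5 → G5
F5 → Bb5
F#4 → B4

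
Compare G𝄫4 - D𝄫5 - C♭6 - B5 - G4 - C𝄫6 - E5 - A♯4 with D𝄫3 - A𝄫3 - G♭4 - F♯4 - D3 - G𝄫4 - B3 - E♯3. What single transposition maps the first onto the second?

From Gbb4 to Dbb3 is 11 letter names — an eleventh of some quality.
Dbb3 to Gbb4 is 17 semitones, which makes it a perfect eleventh; the second version is lower, so the direction is down.
Checking another pair — A#4 → E#3 — gives the same interval.

down a perfect eleventh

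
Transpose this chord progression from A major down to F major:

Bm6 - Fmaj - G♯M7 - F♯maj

Gm6 Dbmaj EM7 Dmaj

A major down to F major is a major third; each chord root moves by that interval while the quality stays the same.
Bm6: root B down a major third → G, giving Gm6.
Fmaj: root F down a major third → Db, giving Dbmaj.
G♯M7: root G♯ down a major third → E, giving EM7.
F♯maj: root F♯ down a major third → D, giving Dmaj.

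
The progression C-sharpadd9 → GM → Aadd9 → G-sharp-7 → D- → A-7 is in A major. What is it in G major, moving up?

A major up to G major is a minor seventh; each chord root moves by that interval while the quality stays the same.
C-sharpadd9: root C-sharp up a minor seventh → B, giving Badd9.
GM: root G up a minor seventh → F, giving FM.
Aadd9: root A up a minor seventh → G, giving Gadd9.
G-sharp-7: root G-sharp up a minor seventh → F#, giving F#-7.
D-: root D up a minor seventh → C, giving C-.
A-7: root A up a minor seventh → G, giving G-7.

Badd9 FM Gadd9 F#-7 C- G-7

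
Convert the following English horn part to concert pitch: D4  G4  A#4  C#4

G3 C4 D#4 F#3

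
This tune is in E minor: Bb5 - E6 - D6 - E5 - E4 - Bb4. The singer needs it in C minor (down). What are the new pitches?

Gb5 C6 Bb5 C5 C4 Gb4

From E down to C is a major third; apply that to each pitch.
Bb5 gives Gb5
E6 gives C6
D6 gives Bb5
E5 gives C5
E4 gives C4
Bb4 gives Gb4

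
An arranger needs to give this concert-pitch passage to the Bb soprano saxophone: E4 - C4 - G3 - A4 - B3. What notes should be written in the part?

Written C4 sounds as Bb3 on the Bb soprano saxophone, so concert pitches are written a major second up.
E4 becomes F#4
C4 becomes D4
G3 becomes A3
A4 becomes B4
B3 becomes C#4

F#4 D4 A3 B4 C#4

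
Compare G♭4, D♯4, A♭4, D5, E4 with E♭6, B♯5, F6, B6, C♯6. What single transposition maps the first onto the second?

From Gb4 to Eb6 is 13 letter names — a thirteenth of some quality.
Gb4 to Eb6 is 21 semitones, which makes it a major thirteenth; the second version is higher, so the direction is up.
Checking another pair — E4 → C#6 — gives the same interval.

up a major thirteenth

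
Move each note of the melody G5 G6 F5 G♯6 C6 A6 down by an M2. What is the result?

A major second down from G5 gives F5.
A major second down from G6 gives F6.
F5: a second down reaches E, and 2 semitones makes it Eb5.
G#6: a second down reaches F, and 2 semitones makes it F#6.
C6: a second down reaches B, and 2 semitones makes it Bb5.
A6 down a major second is G6.

F5 F6 Eb5 F#6 Bb5 G6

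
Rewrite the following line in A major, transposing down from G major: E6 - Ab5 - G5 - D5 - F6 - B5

F#5 Bb4 A4 E4 G5 C#5

From G down to A is a minor seventh; apply that to each pitch.
E6 gives F#5
Ab5 gives Bb4
G5 gives A4
D5 gives E4
F6 gives G5
B5 gives C#5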